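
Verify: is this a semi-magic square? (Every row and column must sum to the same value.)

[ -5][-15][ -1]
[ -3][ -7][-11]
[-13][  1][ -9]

Row 1: -5 + (-15) + (-1) = -21.
Row 2: -3 + (-7) + (-11) = -21.
Row 3: -13 + 1 + (-9) = -21.
Column 1: -5 + (-3) + (-13) = -21.
Column 2: -15 + (-7) + 1 = -21.
Column 3: -1 + (-11) + (-9) = -21.
All lines sum to -21.

Yes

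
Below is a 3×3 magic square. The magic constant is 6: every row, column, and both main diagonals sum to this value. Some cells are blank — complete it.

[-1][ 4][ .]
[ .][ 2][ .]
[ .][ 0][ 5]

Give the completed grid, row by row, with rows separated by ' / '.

-1 4 3 / 6 2 -2 / 1 0 5

Row 1 must total 6; the given cells sum to 3, so (1,3) = 3.
The remaining cell in row 3 is (3,1) = 6 − 5 = 1.
Using column 1: -1 + 1 + ? → (2,1) = 6 − 0 = 6.
From column 3, 6 − (3 + 5) gives (2,3) = -2.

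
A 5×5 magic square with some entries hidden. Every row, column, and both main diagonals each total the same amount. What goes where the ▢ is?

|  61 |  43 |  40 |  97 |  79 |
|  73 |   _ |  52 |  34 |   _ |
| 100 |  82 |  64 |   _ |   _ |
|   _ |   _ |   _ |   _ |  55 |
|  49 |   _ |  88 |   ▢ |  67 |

Row 1 is complete and sums to 320; that is the magic constant.
The remaining cell in column 1 is (4,1) = 320 − 283 = 37.
From column 3, 320 − (40 + 52 + 64 + 88) gives (4,3) = 76.
Anti-diagonal must total 320; the given cells sum to 226, so (4,2) = 94.
From row 4, 320 − (37 + 94 + 76 + 55) gives (4,4) = 58.
Main diagonal needs 320; the known cells sum to 250, so (2,2) = 70.
The remaining cell in row 2 is (2,5) = 320 − 229 = 91.
Column 2 must total 320; the given cells sum to 289, so (5,2) = 31.
Column 5 needs 320; the known cells sum to 292, so (3,5) = 28.
Row 3: 100 + 82 + 64 + 28 + ? = 320, so (3,4) = 46.
Row 5 must total 320; the given cells sum to 235, so (5,4) = 85.

85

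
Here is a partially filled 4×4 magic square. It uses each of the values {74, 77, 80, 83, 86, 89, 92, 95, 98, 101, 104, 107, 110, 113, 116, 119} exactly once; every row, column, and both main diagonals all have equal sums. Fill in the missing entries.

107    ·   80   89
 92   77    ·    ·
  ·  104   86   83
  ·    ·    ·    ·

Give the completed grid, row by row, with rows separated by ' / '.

The 16 entries sum to 1544, so each line sums to 1544/4 = 386.
The remaining cell in row 1 is (1,2) = 386 − 276 = 110.
The remaining cell in row 3 is (3,1) = 386 − 273 = 113.
Using column 1: 107 + 92 + 113 + ? → (4,1) = 386 − 312 = 74.
Column 2 needs 386; the known cells sum to 291, so (4,2) = 95.
Main diagonal: 107 + 77 + 86 + ? = 386, so (4,4) = 116.
The remaining cell in anti-diagonal is (2,3) = 386 − 267 = 119.
The remaining cell in row 2 is (2,4) = 386 − 288 = 98.
Using row 4: 74 + 95 + 116 + ? → (4,3) = 386 − 285 = 101.

107 110 80 89 / 92 77 119 98 / 113 104 86 83 / 74 95 101 116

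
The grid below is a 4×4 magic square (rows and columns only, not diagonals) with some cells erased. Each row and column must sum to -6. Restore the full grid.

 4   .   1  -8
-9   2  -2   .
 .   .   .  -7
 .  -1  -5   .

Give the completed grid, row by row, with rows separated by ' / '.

4 -3 1 -8 / -9 2 -2 3 / 5 -4 0 -7 / -6 -1 -5 6

Row 1 must total -6; the given cells sum to -3, so (1,2) = -3.
Row 2: -9 + 2 + (-2) + ? = -6, so (2,4) = 3.
From column 2, -6 − (-3 + 2 + (-1)) gives (3,2) = -4.
Column 3 needs -6; the known cells sum to -6, so (3,3) = 0.
Column 4 needs -6; the known cells sum to -12, so (4,4) = 6.
Row 3: -4 + 0 + (-7) + ? = -6, so (3,1) = 5.
Using row 4: -1 + (-5) + 6 + ? → (4,1) = -6 − 0 = -6.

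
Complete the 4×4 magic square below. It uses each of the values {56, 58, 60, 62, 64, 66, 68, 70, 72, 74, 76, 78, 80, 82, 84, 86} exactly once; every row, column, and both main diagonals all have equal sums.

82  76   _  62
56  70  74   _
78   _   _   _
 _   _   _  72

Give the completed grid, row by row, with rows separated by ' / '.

The 16 entries sum to 1136, so each line sums to 1136/4 = 284.
Row 1 must total 284; the given cells sum to 220, so (1,3) = 64.
Using row 2: 56 + 70 + 74 + ? → (2,4) = 284 − 200 = 84.
Using column 1: 82 + 56 + 78 + ? → (4,1) = 284 − 216 = 68.
Column 4: 62 + 84 + 72 + ? = 284, so (3,4) = 66.
From main diagonal, 284 − (82 + 70 + 72) gives (3,3) = 60.
Anti-diagonal: 62 + 74 + 68 + ? = 284, so (3,2) = 80.
From column 2, 284 − (76 + 70 + 80) gives (4,2) = 58.
Column 3: 64 + 74 + 60 + ? = 284, so (4,3) = 86.

82 76 64 62 / 56 70 74 84 / 78 80 60 66 / 68 58 86 72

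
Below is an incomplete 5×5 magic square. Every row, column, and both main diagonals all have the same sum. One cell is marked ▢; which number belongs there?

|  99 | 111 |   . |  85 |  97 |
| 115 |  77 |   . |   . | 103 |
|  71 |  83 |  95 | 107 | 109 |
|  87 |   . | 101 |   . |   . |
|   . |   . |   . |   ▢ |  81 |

Row 3 is complete and sums to 465; that is the magic constant.
The remaining cell in row 1 is (1,3) = 465 − 392 = 73.
Column 1 needs 465; the known cells sum to 372, so (5,1) = 93.
From column 5, 465 − (97 + 103 + 109 + 81) gives (4,5) = 75.
Main diagonal: 99 + 77 + 95 + 81 + ? = 465, so (4,4) = 113.
From row 4, 465 − (87 + 101 + 113 + 75) gives (4,2) = 89.
Column 2 must total 465; the given cells sum to 360, so (5,2) = 105.
Using anti-diagonal: 97 + 95 + 89 + 93 + ? → (2,4) = 465 − 374 = 91.
Row 2 must total 465; the given cells sum to 386, so (2,3) = 79.
Column 3 needs 465; the known cells sum to 348, so (5,3) = 117.
Using column 4: 85 + 91 + 107 + 113 + ? → (5,4) = 465 − 396 = 69.

69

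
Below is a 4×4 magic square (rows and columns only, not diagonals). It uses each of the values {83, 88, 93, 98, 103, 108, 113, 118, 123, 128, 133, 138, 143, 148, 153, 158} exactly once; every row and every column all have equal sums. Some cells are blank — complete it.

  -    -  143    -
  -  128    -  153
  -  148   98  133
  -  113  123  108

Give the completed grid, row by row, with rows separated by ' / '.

The 16 entries sum to 1928, so each line sums to 1928/4 = 482.
Row 3 must total 482; the given cells sum to 379, so (3,1) = 103.
Row 4 needs 482; the known cells sum to 344, so (4,1) = 138.
Using column 2: 128 + 148 + 113 + ? → (1,2) = 482 − 389 = 93.
Column 3 needs 482; the known cells sum to 364, so (2,3) = 118.
Column 4 needs 482; the known cells sum to 394, so (1,4) = 88.
The remaining cell in row 1 is (1,1) = 482 − 324 = 158.
Row 2 needs 482; the known cells sum to 399, so (2,1) = 83.

158 93 143 88 / 83 128 118 153 / 103 148 98 133 / 138 113 123 108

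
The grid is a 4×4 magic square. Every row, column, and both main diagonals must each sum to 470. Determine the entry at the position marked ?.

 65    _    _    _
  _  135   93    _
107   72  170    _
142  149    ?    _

79

Using row 3: 107 + 72 + 170 + ? → (3,4) = 470 − 349 = 121.
Column 1: 65 + 107 + 142 + ? = 470, so (2,1) = 156.
Column 2: 135 + 72 + 149 + ? = 470, so (1,2) = 114.
The remaining cell in main diagonal is (4,4) = 470 − 370 = 100.
Anti-diagonal: 93 + 72 + 142 + ? = 470, so (1,4) = 163.
Row 1 must total 470; the given cells sum to 342, so (1,3) = 128.
Using row 2: 156 + 135 + 93 + ? → (2,4) = 470 − 384 = 86.
Row 4 needs 470; the known cells sum to 391, so (4,3) = 79.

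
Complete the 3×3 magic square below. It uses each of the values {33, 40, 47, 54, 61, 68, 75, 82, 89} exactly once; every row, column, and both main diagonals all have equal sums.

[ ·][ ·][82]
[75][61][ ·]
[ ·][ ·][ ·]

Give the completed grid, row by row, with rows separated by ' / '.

The 9 entries sum to 549, so each line sums to 549/3 = 183.
Row 2 needs 183; the known cells sum to 136, so (2,3) = 47.
Column 3 must total 183; the given cells sum to 129, so (3,3) = 54.
From main diagonal, 183 − (61 + 54) gives (1,1) = 68.
Anti-diagonal: 82 + 61 + ? = 183, so (3,1) = 40.
Using row 1: 68 + 82 + ? → (1,2) = 183 − 150 = 33.
Row 3 needs 183; the known cells sum to 94, so (3,2) = 89.

68 33 82 / 75 61 47 / 40 89 54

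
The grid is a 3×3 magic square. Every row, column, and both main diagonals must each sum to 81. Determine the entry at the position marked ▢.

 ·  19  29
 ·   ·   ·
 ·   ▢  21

35

Row 1: 19 + 29 + ? = 81, so (1,1) = 33.
Using column 3: 29 + 21 + ? → (2,3) = 81 − 50 = 31.
The remaining cell in main diagonal is (2,2) = 81 − 54 = 27.
Using anti-diagonal: 29 + 27 + ? → (3,1) = 81 − 56 = 25.
Row 2 must total 81; the given cells sum to 58, so (2,1) = 23.
The remaining cell in row 3 is (3,2) = 81 − 46 = 35.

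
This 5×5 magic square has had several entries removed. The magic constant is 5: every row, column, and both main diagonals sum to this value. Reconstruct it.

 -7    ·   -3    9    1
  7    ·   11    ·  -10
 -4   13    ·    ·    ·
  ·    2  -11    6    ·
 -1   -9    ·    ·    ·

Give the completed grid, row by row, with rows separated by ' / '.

The remaining cell in row 1 is (1,2) = 5 − 0 = 5.
Column 1 needs 5; the known cells sum to -5, so (4,1) = 10.
Using column 2: 5 + 13 + 2 + (-9) + ? → (2,2) = 5 − 11 = -6.
Row 2: 7 + (-6) + 11 + (-10) + ? = 5, so (2,4) = 3.
Using row 4: 10 + 2 + (-11) + 6 + ? → (4,5) = 5 − 7 = -2.
The remaining cell in anti-diagonal is (3,3) = 5 − 5 = 0.
Column 3 must total 5; the given cells sum to -3, so (5,3) = 8.
From main diagonal, 5 − (-7 + (-6) + 0 + 6) gives (5,5) = 12.
Using row 5: -1 + (-9) + 8 + 12 + ? → (5,4) = 5 − 10 = -5.
Column 4 needs 5; the known cells sum to 13, so (3,4) = -8.
Column 5 must total 5; the given cells sum to 1, so (3,5) = 4.

-7 5 -3 9 1 / 7 -6 11 3 -10 / -4 13 0 -8 4 / 10 2 -11 6 -2 / -1 -9 8 -5 12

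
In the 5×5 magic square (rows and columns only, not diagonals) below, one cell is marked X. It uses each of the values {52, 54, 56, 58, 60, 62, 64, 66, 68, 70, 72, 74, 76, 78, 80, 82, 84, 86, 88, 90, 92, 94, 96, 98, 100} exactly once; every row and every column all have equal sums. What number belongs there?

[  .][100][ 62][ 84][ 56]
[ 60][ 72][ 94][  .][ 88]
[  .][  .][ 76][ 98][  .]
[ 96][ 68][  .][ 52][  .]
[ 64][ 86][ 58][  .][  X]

92

The 25 entries sum to 1900, so each line sums to 1900/5 = 380.
From row 1, 380 − (100 + 62 + 84 + 56) gives (1,1) = 78.
The remaining cell in row 2 is (2,4) = 380 − 314 = 66.
The remaining cell in column 1 is (3,1) = 380 − 298 = 82.
Using column 2: 100 + 72 + 68 + 86 + ? → (3,2) = 380 − 326 = 54.
Column 3 needs 380; the known cells sum to 290, so (4,3) = 90.
Column 4 must total 380; the given cells sum to 300, so (5,4) = 80.
The remaining cell in row 3 is (3,5) = 380 − 310 = 70.
Row 4 must total 380; the given cells sum to 306, so (4,5) = 74.
Using row 5: 64 + 86 + 58 + 80 + ? → (5,5) = 380 − 288 = 92.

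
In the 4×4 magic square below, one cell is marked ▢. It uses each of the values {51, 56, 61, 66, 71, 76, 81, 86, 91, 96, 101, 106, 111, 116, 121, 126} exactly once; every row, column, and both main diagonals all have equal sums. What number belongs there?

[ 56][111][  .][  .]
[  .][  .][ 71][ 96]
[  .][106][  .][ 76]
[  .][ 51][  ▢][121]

66

The 16 entries sum to 1416, so each line sums to 1416/4 = 354.
Column 2: 111 + 106 + 51 + ? = 354, so (2,2) = 86.
Column 4: 96 + 76 + 121 + ? = 354, so (1,4) = 61.
Main diagonal must total 354; the given cells sum to 263, so (3,3) = 91.
The remaining cell in anti-diagonal is (4,1) = 354 − 238 = 116.
Row 1 must total 354; the given cells sum to 228, so (1,3) = 126.
Using row 2: 86 + 71 + 96 + ? → (2,1) = 354 − 253 = 101.
The remaining cell in row 3 is (3,1) = 354 − 273 = 81.
From row 4, 354 − (116 + 51 + 121) gives (4,3) = 66.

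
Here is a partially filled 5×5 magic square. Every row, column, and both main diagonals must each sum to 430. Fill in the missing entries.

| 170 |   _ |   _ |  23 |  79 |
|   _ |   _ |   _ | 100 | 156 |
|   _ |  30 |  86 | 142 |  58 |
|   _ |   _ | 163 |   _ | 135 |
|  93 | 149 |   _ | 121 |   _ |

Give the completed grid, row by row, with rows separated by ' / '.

170 51 107 23 79 / 37 128 9 100 156 / 114 30 86 142 58 / 16 72 163 44 135 / 93 149 65 121 2

From row 3, 430 − (30 + 86 + 142 + 58) gives (3,1) = 114.
From column 4, 430 − (23 + 100 + 142 + 121) gives (4,4) = 44.
Column 5: 79 + 156 + 58 + 135 + ? = 430, so (5,5) = 2.
From main diagonal, 430 − (170 + 86 + 44 + 2) gives (2,2) = 128.
Using anti-diagonal: 79 + 100 + 86 + 93 + ? → (4,2) = 430 − 358 = 72.
Row 4 must total 430; the given cells sum to 414, so (4,1) = 16.
Using row 5: 93 + 149 + 121 + 2 + ? → (5,3) = 430 − 365 = 65.
The remaining cell in column 1 is (2,1) = 430 − 393 = 37.
Column 2: 128 + 30 + 72 + 149 + ? = 430, so (1,2) = 51.
From row 1, 430 − (170 + 51 + 23 + 79) gives (1,3) = 107.
From row 2, 430 − (37 + 128 + 100 + 156) gives (2,3) = 9.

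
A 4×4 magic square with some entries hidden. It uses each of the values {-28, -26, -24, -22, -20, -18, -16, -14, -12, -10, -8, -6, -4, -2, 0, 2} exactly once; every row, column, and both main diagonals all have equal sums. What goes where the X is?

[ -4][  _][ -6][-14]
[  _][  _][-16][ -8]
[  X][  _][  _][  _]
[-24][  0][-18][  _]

The 16 entries sum to -208, so each line sums to -208/4 = -52.
Using row 1: -4 + (-6) + (-14) + ? → (1,2) = -52 − (-24) = -28.
The remaining cell in row 4 is (4,4) = -52 − (-42) = -10.
Column 3: -6 + (-16) + (-18) + ? = -52, so (3,3) = -12.
Column 4 needs -52; the known cells sum to -32, so (3,4) = -20.
The remaining cell in main diagonal is (2,2) = -52 − (-26) = -26.
From anti-diagonal, -52 − (-14 + (-16) + (-24)) gives (3,2) = 2.
The remaining cell in row 2 is (2,1) = -52 − (-50) = -2.
Using row 3: 2 + (-12) + (-20) + ? → (3,1) = -52 − (-30) = -22.

-22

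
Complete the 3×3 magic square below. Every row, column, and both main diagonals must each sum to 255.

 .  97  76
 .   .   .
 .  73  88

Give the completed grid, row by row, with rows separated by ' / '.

82 97 76 / 79 85 91 / 94 73 88

Row 1: 97 + 76 + ? = 255, so (1,1) = 82.
Row 3 must total 255; the given cells sum to 161, so (3,1) = 94.
Column 1 must total 255; the given cells sum to 176, so (2,1) = 79.
Column 2 needs 255; the known cells sum to 170, so (2,2) = 85.
From column 3, 255 − (76 + 88) gives (2,3) = 91.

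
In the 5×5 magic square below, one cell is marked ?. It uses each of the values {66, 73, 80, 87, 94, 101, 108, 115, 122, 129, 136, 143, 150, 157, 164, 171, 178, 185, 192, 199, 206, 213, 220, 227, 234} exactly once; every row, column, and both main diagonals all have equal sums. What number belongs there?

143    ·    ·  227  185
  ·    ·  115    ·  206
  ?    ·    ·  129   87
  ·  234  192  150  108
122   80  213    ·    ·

The 25 entries sum to 3750, so each line sums to 3750/5 = 750.
From row 4, 750 − (234 + 192 + 150 + 108) gives (4,1) = 66.
Column 5 needs 750; the known cells sum to 586, so (5,5) = 164.
Row 5: 122 + 80 + 213 + 164 + ? = 750, so (5,4) = 171.
From column 4, 750 − (227 + 129 + 150 + 171) gives (2,4) = 73.
Anti-diagonal needs 750; the known cells sum to 614, so (3,3) = 136.
The remaining cell in column 3 is (1,3) = 750 − 656 = 94.
Main diagonal needs 750; the known cells sum to 593, so (2,2) = 157.
The remaining cell in row 1 is (1,2) = 750 − 649 = 101.
Using row 2: 157 + 115 + 73 + 206 + ? → (2,1) = 750 − 551 = 199.
From column 1, 750 − (143 + 199 + 66 + 122) gives (3,1) = 220.

220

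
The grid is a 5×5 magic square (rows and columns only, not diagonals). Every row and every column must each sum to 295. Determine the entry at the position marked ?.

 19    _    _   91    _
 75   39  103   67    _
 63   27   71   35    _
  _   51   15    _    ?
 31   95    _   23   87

43

Using row 2: 75 + 39 + 103 + 67 + ? → (2,5) = 295 − 284 = 11.
Row 3 must total 295; the given cells sum to 196, so (3,5) = 99.
Using row 5: 31 + 95 + 23 + 87 + ? → (5,3) = 295 − 236 = 59.
Using column 1: 19 + 75 + 63 + 31 + ? → (4,1) = 295 − 188 = 107.
Column 2: 39 + 27 + 51 + 95 + ? = 295, so (1,2) = 83.
From column 3, 295 − (103 + 71 + 15 + 59) gives (1,3) = 47.
Column 4: 91 + 67 + 35 + 23 + ? = 295, so (4,4) = 79.
Row 1: 19 + 83 + 47 + 91 + ? = 295, so (1,5) = 55.
From row 4, 295 − (107 + 51 + 15 + 79) gives (4,5) = 43.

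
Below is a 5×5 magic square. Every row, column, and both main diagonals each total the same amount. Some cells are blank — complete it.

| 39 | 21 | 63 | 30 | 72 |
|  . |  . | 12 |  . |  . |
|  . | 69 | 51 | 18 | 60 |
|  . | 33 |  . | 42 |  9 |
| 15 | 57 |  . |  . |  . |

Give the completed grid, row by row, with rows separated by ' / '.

Row 1 is already complete: 39 + 21 + 63 + 30 + 72 = 225, so that is the magic constant.
Row 3 must total 225; the given cells sum to 198, so (3,1) = 27.
The remaining cell in column 2 is (2,2) = 225 − 180 = 45.
From main diagonal, 225 − (39 + 45 + 51 + 42) gives (5,5) = 48.
Anti-diagonal needs 225; the known cells sum to 171, so (2,4) = 54.
Column 4 needs 225; the known cells sum to 144, so (5,4) = 81.
Column 5: 72 + 60 + 9 + 48 + ? = 225, so (2,5) = 36.
Using row 2: 45 + 12 + 54 + 36 + ? → (2,1) = 225 − 147 = 78.
Row 5: 15 + 57 + 81 + 48 + ? = 225, so (5,3) = 24.
The remaining cell in column 1 is (4,1) = 225 − 159 = 66.
Column 3 must total 225; the given cells sum to 150, so (4,3) = 75.

39 21 63 30 72 / 78 45 12 54 36 / 27 69 51 18 60 / 66 33 75 42 9 / 15 57 24 81 48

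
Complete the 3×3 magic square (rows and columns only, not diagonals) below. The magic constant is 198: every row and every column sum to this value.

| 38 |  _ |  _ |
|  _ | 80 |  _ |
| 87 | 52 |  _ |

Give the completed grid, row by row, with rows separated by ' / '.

38 66 94 / 73 80 45 / 87 52 59

From row 3, 198 − (87 + 52) gives (3,3) = 59.
The remaining cell in column 1 is (2,1) = 198 − 125 = 73.
Column 2: 80 + 52 + ? = 198, so (1,2) = 66.
The remaining cell in row 1 is (1,3) = 198 − 104 = 94.
Using row 2: 73 + 80 + ? → (2,3) = 198 − 153 = 45.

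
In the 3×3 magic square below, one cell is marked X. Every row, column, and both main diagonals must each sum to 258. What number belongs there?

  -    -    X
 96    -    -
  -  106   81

101

Using row 3: 106 + 81 + ? → (3,1) = 258 − 187 = 71.
From column 1, 258 − (96 + 71) gives (1,1) = 91.
Main diagonal needs 258; the known cells sum to 172, so (2,2) = 86.
Anti-diagonal must total 258; the given cells sum to 157, so (1,3) = 101.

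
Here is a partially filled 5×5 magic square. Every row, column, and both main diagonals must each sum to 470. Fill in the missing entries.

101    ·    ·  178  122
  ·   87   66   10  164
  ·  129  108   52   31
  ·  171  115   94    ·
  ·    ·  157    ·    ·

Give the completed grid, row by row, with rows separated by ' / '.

The remaining cell in row 2 is (2,1) = 470 − 327 = 143.
Row 3 needs 470; the known cells sum to 320, so (3,1) = 150.
Column 3 must total 470; the given cells sum to 446, so (1,3) = 24.
Column 4 must total 470; the given cells sum to 334, so (5,4) = 136.
Main diagonal needs 470; the known cells sum to 390, so (5,5) = 80.
Anti-diagonal: 122 + 10 + 108 + 171 + ? = 470, so (5,1) = 59.
The remaining cell in row 1 is (1,2) = 470 − 425 = 45.
Row 5 needs 470; the known cells sum to 432, so (5,2) = 38.
The remaining cell in column 1 is (4,1) = 470 − 453 = 17.
The remaining cell in column 5 is (4,5) = 470 − 397 = 73.

101 45 24 178 122 / 143 87 66 10 164 / 150 129 108 52 31 / 17 171 115 94 73 / 59 38 157 136 80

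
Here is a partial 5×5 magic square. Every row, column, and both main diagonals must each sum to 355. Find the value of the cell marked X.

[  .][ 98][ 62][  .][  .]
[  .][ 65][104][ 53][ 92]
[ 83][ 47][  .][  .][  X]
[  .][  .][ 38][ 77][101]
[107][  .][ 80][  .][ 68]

The remaining cell in row 2 is (2,1) = 355 − 314 = 41.
Using column 3: 62 + 104 + 38 + 80 + ? → (3,3) = 355 − 284 = 71.
Using main diagonal: 65 + 71 + 77 + 68 + ? → (1,1) = 355 − 281 = 74.
The remaining cell in column 1 is (4,1) = 355 − 305 = 50.
The remaining cell in row 4 is (4,2) = 355 − 266 = 89.
Column 2 needs 355; the known cells sum to 299, so (5,2) = 56.
From anti-diagonal, 355 − (53 + 71 + 89 + 107) gives (1,5) = 35.
From row 1, 355 − (74 + 98 + 62 + 35) gives (1,4) = 86.
Row 5 must total 355; the given cells sum to 311, so (5,4) = 44.
Column 4 needs 355; the known cells sum to 260, so (3,4) = 95.
Column 5 must total 355; the given cells sum to 296, so (3,5) = 59.

59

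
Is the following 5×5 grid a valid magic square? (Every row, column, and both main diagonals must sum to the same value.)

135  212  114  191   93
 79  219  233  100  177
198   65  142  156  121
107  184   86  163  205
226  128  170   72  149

Row 1: 135 + 212 + 114 + 191 + 93 = 745.
Row 2: 79 + 219 + 233 + 100 + 177 = 808.
Row 3: 198 + 65 + 142 + 156 + 121 = 682.
Row 4: 107 + 184 + 86 + 163 + 205 = 745.
Row 5: 226 + 128 + 170 + 72 + 149 = 745.
Column 1: 135 + 79 + 198 + 107 + 226 = 745.
Column 2: 212 + 219 + 65 + 184 + 128 = 808.
Column 3: 114 + 233 + 142 + 86 + 170 = 745.
Column 4: 191 + 100 + 156 + 163 + 72 = 682.
Column 5: 93 + 177 + 121 + 205 + 149 = 745.
Main diagonal: 135 + 219 + 142 + 163 + 149 = 808.
Anti-diagonal: 93 + 100 + 142 + 184 + 226 = 745.

No — column 4 sums to 682 but row 2 sums to 808.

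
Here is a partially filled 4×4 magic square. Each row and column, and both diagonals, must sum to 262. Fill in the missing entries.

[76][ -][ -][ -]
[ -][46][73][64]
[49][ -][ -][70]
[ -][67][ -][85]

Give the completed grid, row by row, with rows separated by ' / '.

76 61 82 43 / 79 46 73 64 / 49 88 55 70 / 58 67 52 85

The remaining cell in row 2 is (2,1) = 262 − 183 = 79.
The remaining cell in column 1 is (4,1) = 262 − 204 = 58.
Column 4: 64 + 70 + 85 + ? = 262, so (1,4) = 43.
Main diagonal must total 262; the given cells sum to 207, so (3,3) = 55.
From anti-diagonal, 262 − (43 + 73 + 58) gives (3,2) = 88.
Row 4 needs 262; the known cells sum to 210, so (4,3) = 52.
Using column 2: 46 + 88 + 67 + ? → (1,2) = 262 − 201 = 61.
The remaining cell in column 3 is (1,3) = 262 − 180 = 82.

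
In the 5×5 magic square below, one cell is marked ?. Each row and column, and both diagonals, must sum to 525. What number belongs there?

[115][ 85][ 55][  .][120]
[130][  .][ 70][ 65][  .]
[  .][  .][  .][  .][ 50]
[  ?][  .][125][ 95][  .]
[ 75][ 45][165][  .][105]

Using row 1: 115 + 85 + 55 + 120 + ? → (1,4) = 525 − 375 = 150.
Using row 5: 75 + 45 + 165 + 105 + ? → (5,4) = 525 − 390 = 135.
Column 3 must total 525; the given cells sum to 415, so (3,3) = 110.
Using column 4: 150 + 65 + 95 + 135 + ? → (3,4) = 525 − 445 = 80.
Main diagonal needs 525; the known cells sum to 425, so (2,2) = 100.
The remaining cell in anti-diagonal is (4,2) = 525 − 370 = 155.
Using row 2: 130 + 100 + 70 + 65 + ? → (2,5) = 525 − 365 = 160.
Column 2 must total 525; the given cells sum to 385, so (3,2) = 140.
Column 5 needs 525; the known cells sum to 435, so (4,5) = 90.
Row 3: 140 + 110 + 80 + 50 + ? = 525, so (3,1) = 145.
Row 4: 155 + 125 + 95 + 90 + ? = 525, so (4,1) = 60.

60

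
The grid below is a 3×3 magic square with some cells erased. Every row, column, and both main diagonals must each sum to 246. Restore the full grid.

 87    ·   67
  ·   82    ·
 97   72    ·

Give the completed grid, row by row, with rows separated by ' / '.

Using row 1: 87 + 67 + ? → (1,2) = 246 − 154 = 92.
Using row 3: 97 + 72 + ? → (3,3) = 246 − 169 = 77.
Column 1: 87 + 97 + ? = 246, so (2,1) = 62.
The remaining cell in column 3 is (2,3) = 246 − 144 = 102.

87 92 67 / 62 82 102 / 97 72 77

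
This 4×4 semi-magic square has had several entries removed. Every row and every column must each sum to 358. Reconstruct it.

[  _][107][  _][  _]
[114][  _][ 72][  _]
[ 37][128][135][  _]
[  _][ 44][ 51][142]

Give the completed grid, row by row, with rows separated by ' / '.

Row 3 must total 358; the given cells sum to 300, so (3,4) = 58.
Row 4: 44 + 51 + 142 + ? = 358, so (4,1) = 121.
The remaining cell in column 1 is (1,1) = 358 − 272 = 86.
Column 2 needs 358; the known cells sum to 279, so (2,2) = 79.
The remaining cell in column 3 is (1,3) = 358 − 258 = 100.
Row 1 must total 358; the given cells sum to 293, so (1,4) = 65.
Row 2 must total 358; the given cells sum to 265, so (2,4) = 93.

86 107 100 65 / 114 79 72 93 / 37 128 135 58 / 121 44 51 142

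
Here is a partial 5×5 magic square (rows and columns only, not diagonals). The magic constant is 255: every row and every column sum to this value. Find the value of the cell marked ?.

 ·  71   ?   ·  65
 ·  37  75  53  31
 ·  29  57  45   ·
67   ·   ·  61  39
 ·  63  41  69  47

Using row 2: 37 + 75 + 53 + 31 + ? → (2,1) = 255 − 196 = 59.
The remaining cell in row 5 is (5,1) = 255 − 220 = 35.
Using column 2: 71 + 37 + 29 + 63 + ? → (4,2) = 255 − 200 = 55.
The remaining cell in column 4 is (1,4) = 255 − 228 = 27.
Column 5 must total 255; the given cells sum to 182, so (3,5) = 73.
Using row 3: 29 + 57 + 45 + 73 + ? → (3,1) = 255 − 204 = 51.
The remaining cell in row 4 is (4,3) = 255 − 222 = 33.
From column 1, 255 − (59 + 51 + 67 + 35) gives (1,1) = 43.
From column 3, 255 − (75 + 57 + 33 + 41) gives (1,3) = 49.

49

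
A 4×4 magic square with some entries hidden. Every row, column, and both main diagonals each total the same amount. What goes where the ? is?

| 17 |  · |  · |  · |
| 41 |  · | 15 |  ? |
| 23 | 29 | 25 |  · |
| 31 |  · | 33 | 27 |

Column 1 is complete and sums to 112; that is the magic constant.
The remaining cell in row 3 is (3,4) = 112 − 77 = 35.
From row 4, 112 − (31 + 33 + 27) gives (4,2) = 21.
Using column 3: 15 + 25 + 33 + ? → (1,3) = 112 − 73 = 39.
Main diagonal needs 112; the known cells sum to 69, so (2,2) = 43.
The remaining cell in anti-diagonal is (1,4) = 112 − 75 = 37.
The remaining cell in row 1 is (1,2) = 112 − 93 = 19.
From row 2, 112 − (41 + 43 + 15) gives (2,4) = 13.

13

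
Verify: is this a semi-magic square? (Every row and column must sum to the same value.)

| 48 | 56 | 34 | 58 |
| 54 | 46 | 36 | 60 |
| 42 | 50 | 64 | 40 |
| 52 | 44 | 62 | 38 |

Yes

Row 1: 48 + 56 + 34 + 58 = 196.
Row 2: 54 + 46 + 36 + 60 = 196.
Row 3: 42 + 50 + 64 + 40 = 196.
Row 4: 52 + 44 + 62 + 38 = 196.
Column 1: 48 + 54 + 42 + 52 = 196.
Column 2: 56 + 46 + 50 + 44 = 196.
Column 3: 34 + 36 + 64 + 62 = 196.
Column 4: 58 + 60 + 40 + 38 = 196.
All lines sum to 196.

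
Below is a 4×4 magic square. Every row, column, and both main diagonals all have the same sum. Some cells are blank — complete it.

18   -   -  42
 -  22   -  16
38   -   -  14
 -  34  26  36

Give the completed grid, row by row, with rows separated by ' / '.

Column 4 is already complete: 42 + 16 + 14 + 36 = 108, so that is the magic constant.
The remaining cell in row 4 is (4,1) = 108 − 96 = 12.
The remaining cell in column 1 is (2,1) = 108 − 68 = 40.
Main diagonal: 18 + 22 + 36 + ? = 108, so (3,3) = 32.
Row 2 needs 108; the known cells sum to 78, so (2,3) = 30.
Row 3 must total 108; the given cells sum to 84, so (3,2) = 24.
From column 2, 108 − (22 + 24 + 34) gives (1,2) = 28.
Column 3: 30 + 32 + 26 + ? = 108, so (1,3) = 20.

18 28 20 42 / 40 22 30 16 / 38 24 32 14 / 12 34 26 36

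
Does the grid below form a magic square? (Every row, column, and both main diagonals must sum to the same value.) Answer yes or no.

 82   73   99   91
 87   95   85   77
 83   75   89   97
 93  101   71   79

No — row 1 sums to 345 but row 4 sums to 344.

Row 1: 82 + 73 + 99 + 91 = 345.
Row 2: 87 + 95 + 85 + 77 = 344.
Row 3: 83 + 75 + 89 + 97 = 344.
Row 4: 93 + 101 + 71 + 79 = 344.
Column 1: 82 + 87 + 83 + 93 = 345.
Column 2: 73 + 95 + 75 + 101 = 344.
Column 3: 99 + 85 + 89 + 71 = 344.
Column 4: 91 + 77 + 97 + 79 = 344.
Main diagonal: 82 + 95 + 89 + 79 = 345.
Anti-diagonal: 91 + 85 + 75 + 93 = 344.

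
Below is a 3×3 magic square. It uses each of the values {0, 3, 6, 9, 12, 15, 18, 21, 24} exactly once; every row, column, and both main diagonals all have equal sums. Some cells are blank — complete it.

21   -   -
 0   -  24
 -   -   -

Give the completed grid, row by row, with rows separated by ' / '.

The 9 entries sum to 108, so each line sums to 108/3 = 36.
From row 2, 36 − (0 + 24) gives (2,2) = 12.
Column 1 must total 36; the given cells sum to 21, so (3,1) = 15.
From main diagonal, 36 − (21 + 12) gives (3,3) = 3.
Using anti-diagonal: 12 + 15 + ? → (1,3) = 36 − 27 = 9.
Using row 1: 21 + 9 + ? → (1,2) = 36 − 30 = 6.
Using row 3: 15 + 3 + ? → (3,2) = 36 − 18 = 18.

21 6 9 / 0 12 24 / 15 18 3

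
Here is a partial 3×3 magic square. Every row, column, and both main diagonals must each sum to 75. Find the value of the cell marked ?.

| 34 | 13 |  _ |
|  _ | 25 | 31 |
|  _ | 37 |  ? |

Row 1 needs 75; the known cells sum to 47, so (1,3) = 28.
Row 2 needs 75; the known cells sum to 56, so (2,1) = 19.
Column 1 must total 75; the given cells sum to 53, so (3,1) = 22.
The remaining cell in column 3 is (3,3) = 75 − 59 = 16.

16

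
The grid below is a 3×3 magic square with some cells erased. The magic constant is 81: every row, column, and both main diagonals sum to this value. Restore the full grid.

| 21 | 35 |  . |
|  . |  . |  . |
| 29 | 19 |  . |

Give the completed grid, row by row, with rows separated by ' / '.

Using row 1: 21 + 35 + ? → (1,3) = 81 − 56 = 25.
The remaining cell in row 3 is (3,3) = 81 − 48 = 33.
Column 1: 21 + 29 + ? = 81, so (2,1) = 31.
The remaining cell in column 2 is (2,2) = 81 − 54 = 27.
Column 3: 25 + 33 + ? = 81, so (2,3) = 23.

21 35 25 / 31 27 23 / 29 19 33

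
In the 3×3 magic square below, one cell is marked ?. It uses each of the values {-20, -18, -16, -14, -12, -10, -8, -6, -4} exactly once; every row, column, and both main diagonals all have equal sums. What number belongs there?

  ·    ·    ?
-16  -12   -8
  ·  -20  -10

The 9 entries sum to -108, so each line sums to -108/3 = -36.
Row 3: -20 + (-10) + ? = -36, so (3,1) = -6.
Column 1 must total -36; the given cells sum to -22, so (1,1) = -14.
Using column 2: -12 + (-20) + ? → (1,2) = -36 − (-32) = -4.
Column 3 needs -36; the known cells sum to -18, so (1,3) = -18.

-18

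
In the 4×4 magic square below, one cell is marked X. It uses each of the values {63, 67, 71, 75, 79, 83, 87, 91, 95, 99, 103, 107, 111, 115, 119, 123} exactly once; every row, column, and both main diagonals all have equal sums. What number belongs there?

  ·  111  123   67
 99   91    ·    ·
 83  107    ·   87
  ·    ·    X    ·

The 16 entries sum to 1488, so each line sums to 1488/4 = 372.
Row 1: 111 + 123 + 67 + ? = 372, so (1,1) = 71.
Row 3 needs 372; the known cells sum to 277, so (3,3) = 95.
Column 1: 71 + 99 + 83 + ? = 372, so (4,1) = 119.
Column 2 needs 372; the known cells sum to 309, so (4,2) = 63.
Using main diagonal: 71 + 91 + 95 + ? → (4,4) = 372 − 257 = 115.
Anti-diagonal needs 372; the known cells sum to 293, so (2,3) = 79.
The remaining cell in row 2 is (2,4) = 372 − 269 = 103.
Row 4: 119 + 63 + 115 + ? = 372, so (4,3) = 75.

75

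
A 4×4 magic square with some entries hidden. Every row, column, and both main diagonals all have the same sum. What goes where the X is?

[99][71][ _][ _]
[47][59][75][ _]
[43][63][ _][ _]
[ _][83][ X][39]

Column 2 is complete and sums to 276; that is the magic constant.
The remaining cell in row 2 is (2,4) = 276 − 181 = 95.
Column 1 needs 276; the known cells sum to 189, so (4,1) = 87.
Main diagonal needs 276; the known cells sum to 197, so (3,3) = 79.
Anti-diagonal: 75 + 63 + 87 + ? = 276, so (1,4) = 51.
Row 1 needs 276; the known cells sum to 221, so (1,3) = 55.
Using row 3: 43 + 63 + 79 + ? → (3,4) = 276 − 185 = 91.
Using row 4: 87 + 83 + 39 + ? → (4,3) = 276 − 209 = 67.

67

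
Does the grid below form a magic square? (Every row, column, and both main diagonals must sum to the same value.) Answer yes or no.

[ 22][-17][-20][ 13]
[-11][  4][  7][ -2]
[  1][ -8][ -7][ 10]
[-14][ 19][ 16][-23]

Row 1: 22 + (-17) + (-20) + 13 = -2.
Row 2: -11 + 4 + 7 + (-2) = -2.
Row 3: 1 + (-8) + (-7) + 10 = -4.
Row 4: -14 + 19 + 16 + (-23) = -2.
Column 1: 22 + (-11) + 1 + (-14) = -2.
Column 2: -17 + 4 + (-8) + 19 = -2.
Column 3: -20 + 7 + (-7) + 16 = -4.
Column 4: 13 + (-2) + 10 + (-23) = -2.
Main diagonal: 22 + 4 + (-7) + (-23) = -4.
Anti-diagonal: 13 + 7 + (-8) + (-14) = -2.

No — column 1 sums to -2 but column 3 sums to -4.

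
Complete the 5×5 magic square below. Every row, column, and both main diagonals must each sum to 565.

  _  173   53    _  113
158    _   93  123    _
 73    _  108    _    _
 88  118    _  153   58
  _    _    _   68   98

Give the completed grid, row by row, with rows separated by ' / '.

From row 4, 565 − (88 + 118 + 153 + 58) gives (4,3) = 148.
Column 3: 53 + 93 + 108 + 148 + ? = 565, so (5,3) = 163.
The remaining cell in anti-diagonal is (5,1) = 565 − 462 = 103.
Row 5: 103 + 163 + 68 + 98 + ? = 565, so (5,2) = 133.
Column 1 must total 565; the given cells sum to 422, so (1,1) = 143.
Using main diagonal: 143 + 108 + 153 + 98 + ? → (2,2) = 565 − 502 = 63.
Using row 1: 143 + 173 + 53 + 113 + ? → (1,4) = 565 − 482 = 83.
The remaining cell in row 2 is (2,5) = 565 − 437 = 128.
Column 2 needs 565; the known cells sum to 487, so (3,2) = 78.
Column 4: 83 + 123 + 153 + 68 + ? = 565, so (3,4) = 138.
Using column 5: 113 + 128 + 58 + 98 + ? → (3,5) = 565 − 397 = 168.

143 173 53 83 113 / 158 63 93 123 128 / 73 78 108 138 168 / 88 118 148 153 58 / 103 133 163 68 98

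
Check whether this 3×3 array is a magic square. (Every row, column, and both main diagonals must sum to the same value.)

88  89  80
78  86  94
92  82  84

Row 1: 88 + 89 + 80 = 257.
Row 2: 78 + 86 + 94 = 258.
Row 3: 92 + 82 + 84 = 258.
Column 1: 88 + 78 + 92 = 258.
Column 2: 89 + 86 + 82 = 257.
Column 3: 80 + 94 + 84 = 258.
Main diagonal: 88 + 86 + 84 = 258.
Anti-diagonal: 80 + 86 + 92 = 258.

No — row 1 sums to 257 but anti-diagonal sums to 258.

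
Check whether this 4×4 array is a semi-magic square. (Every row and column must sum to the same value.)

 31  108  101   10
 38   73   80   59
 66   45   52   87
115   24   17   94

Row 1: 31 + 108 + 101 + 10 = 250.
Row 2: 38 + 73 + 80 + 59 = 250.
Row 3: 66 + 45 + 52 + 87 = 250.
Row 4: 115 + 24 + 17 + 94 = 250.
Column 1: 31 + 38 + 66 + 115 = 250.
Column 2: 108 + 73 + 45 + 24 = 250.
Column 3: 101 + 80 + 52 + 17 = 250.
Column 4: 10 + 59 + 87 + 94 = 250.
All lines sum to 250.

Yes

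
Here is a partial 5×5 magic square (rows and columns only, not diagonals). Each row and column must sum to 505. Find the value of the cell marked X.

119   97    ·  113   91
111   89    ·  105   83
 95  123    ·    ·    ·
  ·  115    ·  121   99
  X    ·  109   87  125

Row 1 needs 505; the known cells sum to 420, so (1,3) = 85.
The remaining cell in row 2 is (2,3) = 505 − 388 = 117.
The remaining cell in column 2 is (5,2) = 505 − 424 = 81.
Column 4 needs 505; the known cells sum to 426, so (3,4) = 79.
Column 5: 91 + 83 + 99 + 125 + ? = 505, so (3,5) = 107.
Row 3 needs 505; the known cells sum to 404, so (3,3) = 101.
Using row 5: 81 + 109 + 87 + 125 + ? → (5,1) = 505 − 402 = 103.

103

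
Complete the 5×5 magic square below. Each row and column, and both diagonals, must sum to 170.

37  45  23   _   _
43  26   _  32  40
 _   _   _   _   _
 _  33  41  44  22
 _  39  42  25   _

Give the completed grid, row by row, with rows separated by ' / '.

37 45 23 31 34 / 43 26 29 32 40 / 24 27 35 38 46 / 30 33 41 44 22 / 36 39 42 25 28

Row 2: 43 + 26 + 32 + 40 + ? = 170, so (2,3) = 29.
Row 4 needs 170; the known cells sum to 140, so (4,1) = 30.
Using column 2: 45 + 26 + 33 + 39 + ? → (3,2) = 170 − 143 = 27.
Column 3 must total 170; the given cells sum to 135, so (3,3) = 35.
The remaining cell in main diagonal is (5,5) = 170 − 142 = 28.
The remaining cell in row 5 is (5,1) = 170 − 134 = 36.
Column 1 needs 170; the known cells sum to 146, so (3,1) = 24.
Anti-diagonal needs 170; the known cells sum to 136, so (1,5) = 34.
Using row 1: 37 + 45 + 23 + 34 + ? → (1,4) = 170 − 139 = 31.
Column 4 needs 170; the known cells sum to 132, so (3,4) = 38.
The remaining cell in column 5 is (3,5) = 170 − 124 = 46.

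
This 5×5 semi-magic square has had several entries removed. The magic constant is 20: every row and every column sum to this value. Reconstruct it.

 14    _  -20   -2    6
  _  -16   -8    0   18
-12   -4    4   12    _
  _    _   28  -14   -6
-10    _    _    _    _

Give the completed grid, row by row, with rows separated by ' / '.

14 22 -20 -2 6 / 26 -16 -8 0 18 / -12 -4 4 12 20 / 2 10 28 -14 -6 / -10 8 16 24 -18

Row 1 needs 20; the known cells sum to -2, so (1,2) = 22.
Using row 2: -16 + (-8) + 0 + 18 + ? → (2,1) = 20 − (-6) = 26.
Row 3: -12 + (-4) + 4 + 12 + ? = 20, so (3,5) = 20.
Column 1: 14 + 26 + (-12) + (-10) + ? = 20, so (4,1) = 2.
Column 3 must total 20; the given cells sum to 4, so (5,3) = 16.
Using column 4: -2 + 0 + 12 + (-14) + ? → (5,4) = 20 − (-4) = 24.
Column 5 must total 20; the given cells sum to 38, so (5,5) = -18.
Row 4: 2 + 28 + (-14) + (-6) + ? = 20, so (4,2) = 10.
Row 5 must total 20; the given cells sum to 12, so (5,2) = 8.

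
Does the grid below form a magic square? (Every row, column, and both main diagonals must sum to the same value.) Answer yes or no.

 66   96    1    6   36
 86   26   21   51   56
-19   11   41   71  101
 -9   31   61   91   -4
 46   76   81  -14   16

Row 1: 66 + 96 + 1 + 6 + 36 = 205.
Row 2: 86 + 26 + 21 + 51 + 56 = 240.
Row 3: -19 + 11 + 41 + 71 + 101 = 205.
Row 4: -9 + 31 + 61 + 91 + (-4) = 170.
Row 5: 46 + 76 + 81 + (-14) + 16 = 205.
Column 1: 66 + 86 + (-19) + (-9) + 46 = 170.
Column 2: 96 + 26 + 11 + 31 + 76 = 240.
Column 3: 1 + 21 + 41 + 61 + 81 = 205.
Column 4: 6 + 51 + 71 + 91 + (-14) = 205.
Column 5: 36 + 56 + 101 + (-4) + 16 = 205.
Main diagonal: 66 + 26 + 41 + 91 + 16 = 240.
Anti-diagonal: 36 + 51 + 41 + 31 + 46 = 205.

No — column 1 sums to 170 but column 3 sums to 205.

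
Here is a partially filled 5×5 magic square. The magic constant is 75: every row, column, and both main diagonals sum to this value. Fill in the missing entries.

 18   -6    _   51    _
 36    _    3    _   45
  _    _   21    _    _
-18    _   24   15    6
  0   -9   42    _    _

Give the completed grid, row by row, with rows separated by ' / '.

Row 4 must total 75; the given cells sum to 27, so (4,2) = 48.
Using column 1: 18 + 36 + (-18) + 0 + ? → (3,1) = 75 − 36 = 39.
Using column 3: 3 + 21 + 24 + 42 + ? → (1,3) = 75 − 90 = -15.
Row 1 needs 75; the known cells sum to 48, so (1,5) = 27.
From anti-diagonal, 75 − (27 + 21 + 48 + 0) gives (2,4) = -21.
Row 2: 36 + 3 + (-21) + 45 + ? = 75, so (2,2) = 12.
The remaining cell in column 2 is (3,2) = 75 − 45 = 30.
Main diagonal: 18 + 12 + 21 + 15 + ? = 75, so (5,5) = 9.
Row 5 needs 75; the known cells sum to 42, so (5,4) = 33.
Column 4: 51 + (-21) + 15 + 33 + ? = 75, so (3,4) = -3.
The remaining cell in column 5 is (3,5) = 75 − 87 = -12.

18 -6 -15 51 27 / 36 12 3 -21 45 / 39 30 21 -3 -12 / -18 48 24 15 6 / 0 -9 42 33 9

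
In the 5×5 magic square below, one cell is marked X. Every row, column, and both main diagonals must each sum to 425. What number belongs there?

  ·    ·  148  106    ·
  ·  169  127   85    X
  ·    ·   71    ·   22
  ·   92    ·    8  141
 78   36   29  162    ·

43

Row 5: 78 + 36 + 29 + 162 + ? = 425, so (5,5) = 120.
From column 3, 425 − (148 + 127 + 71 + 29) gives (4,3) = 50.
The remaining cell in column 4 is (3,4) = 425 − 361 = 64.
From main diagonal, 425 − (169 + 71 + 8 + 120) gives (1,1) = 57.
From anti-diagonal, 425 − (85 + 71 + 92 + 78) gives (1,5) = 99.
Using row 1: 57 + 148 + 106 + 99 + ? → (1,2) = 425 − 410 = 15.
The remaining cell in row 4 is (4,1) = 425 − 291 = 134.
Column 2 must total 425; the given cells sum to 312, so (3,2) = 113.
Column 5 must total 425; the given cells sum to 382, so (2,5) = 43.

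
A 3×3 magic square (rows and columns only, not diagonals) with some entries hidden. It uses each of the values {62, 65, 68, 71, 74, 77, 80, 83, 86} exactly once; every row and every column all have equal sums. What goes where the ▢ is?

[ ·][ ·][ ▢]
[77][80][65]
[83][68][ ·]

86

The 9 entries sum to 666, so each line sums to 666/3 = 222.
Row 3 must total 222; the given cells sum to 151, so (3,3) = 71.
Using column 1: 77 + 83 + ? → (1,1) = 222 − 160 = 62.
Column 2 must total 222; the given cells sum to 148, so (1,2) = 74.
Column 3 must total 222; the given cells sum to 136, so (1,3) = 86.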